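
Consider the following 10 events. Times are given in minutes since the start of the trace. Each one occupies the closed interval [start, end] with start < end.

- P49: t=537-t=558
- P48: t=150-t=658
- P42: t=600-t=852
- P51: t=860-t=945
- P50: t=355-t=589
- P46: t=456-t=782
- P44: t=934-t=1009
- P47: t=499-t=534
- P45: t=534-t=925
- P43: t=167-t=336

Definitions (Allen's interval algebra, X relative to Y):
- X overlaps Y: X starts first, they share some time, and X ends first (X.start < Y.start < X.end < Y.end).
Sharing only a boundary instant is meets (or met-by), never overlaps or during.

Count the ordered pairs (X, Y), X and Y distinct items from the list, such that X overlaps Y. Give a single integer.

Checking all 90 ordered pairs for relation 'overlaps'; matching pairs in alphabetical order:
(P45, P51): P45 overlaps P51 ✓
(P46, P42): P46 overlaps P42 ✓
(P46, P45): P46 overlaps P45 ✓
(P48, P42): P48 overlaps P42 ✓
(P48, P45): P48 overlaps P45 ✓
(P48, P46): P48 overlaps P46 ✓
(P50, P45): P50 overlaps P45 ✓
(P50, P46): P50 overlaps P46 ✓
(P51, P44): P51 overlaps P44 ✓
Count: 9.

9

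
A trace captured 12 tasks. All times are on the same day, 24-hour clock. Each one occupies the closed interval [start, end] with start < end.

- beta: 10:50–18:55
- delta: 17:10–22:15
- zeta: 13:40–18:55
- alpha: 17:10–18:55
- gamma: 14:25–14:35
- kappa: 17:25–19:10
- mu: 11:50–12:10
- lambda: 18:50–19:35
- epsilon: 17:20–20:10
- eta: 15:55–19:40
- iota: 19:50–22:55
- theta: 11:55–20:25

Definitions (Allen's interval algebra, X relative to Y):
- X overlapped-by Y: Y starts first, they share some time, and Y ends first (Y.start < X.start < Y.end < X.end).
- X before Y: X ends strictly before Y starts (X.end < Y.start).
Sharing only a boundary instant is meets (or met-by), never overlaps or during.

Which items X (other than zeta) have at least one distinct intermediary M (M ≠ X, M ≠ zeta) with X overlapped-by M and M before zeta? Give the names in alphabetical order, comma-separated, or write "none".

theta

Target zeta = [13:40, 18:55].
Intermediaries M with M before zeta: mu.
Via mu — items with X overlapped-by mu: theta.
Union: theta.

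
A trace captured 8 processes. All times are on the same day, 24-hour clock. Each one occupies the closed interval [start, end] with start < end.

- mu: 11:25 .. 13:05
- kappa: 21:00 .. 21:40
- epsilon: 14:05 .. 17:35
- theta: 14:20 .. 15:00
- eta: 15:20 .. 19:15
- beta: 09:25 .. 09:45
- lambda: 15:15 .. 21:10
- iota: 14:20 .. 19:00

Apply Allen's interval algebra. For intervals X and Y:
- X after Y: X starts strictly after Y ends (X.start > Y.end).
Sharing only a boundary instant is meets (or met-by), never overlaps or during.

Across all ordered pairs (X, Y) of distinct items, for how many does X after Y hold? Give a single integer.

19

Checking all 56 ordered pairs for relation 'after'; matching pairs in alphabetical order:
(epsilon, beta): epsilon after beta ✓
(epsilon, mu): epsilon after mu ✓
(eta, beta): eta after beta ✓
(eta, mu): eta after mu ✓
(eta, theta): eta after theta ✓
(iota, beta): iota after beta ✓
(iota, mu): iota after mu ✓
(kappa, beta): kappa after beta ✓
(kappa, epsilon): kappa after epsilon ✓
(kappa, eta): kappa after eta ✓
(kappa, iota): kappa after iota ✓
(kappa, mu): kappa after mu ✓
(kappa, theta): kappa after theta ✓
(lambda, beta): lambda after beta ✓
(lambda, mu): lambda after mu ✓
(lambda, theta): lambda after theta ✓
(mu, beta): mu after beta ✓
(theta, beta): theta after beta ✓
(theta, mu): theta after mu ✓
Count: 19.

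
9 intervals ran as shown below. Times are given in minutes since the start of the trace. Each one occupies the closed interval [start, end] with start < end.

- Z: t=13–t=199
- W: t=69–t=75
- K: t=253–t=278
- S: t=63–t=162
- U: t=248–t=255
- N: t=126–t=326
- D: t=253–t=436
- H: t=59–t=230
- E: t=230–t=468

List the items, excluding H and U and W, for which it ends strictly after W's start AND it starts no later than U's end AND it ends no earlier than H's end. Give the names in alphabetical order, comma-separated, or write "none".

Conditions: its end is strictly after W's start (X.end > t=69) AND its start is no later than U's end (X.start <= t=255) AND its end is no earlier than H's end (X.end >= t=230).
D: end t=436 > t=69? ✓; start t=253 <= t=255? ✓; end t=436 >= t=230? ✓ → yes.
E: end t=468 > t=69? ✓; start t=230 <= t=255? ✓; end t=468 >= t=230? ✓ → yes.
K: end t=278 > t=69? ✓; start t=253 <= t=255? ✓; end t=278 >= t=230? ✓ → yes.
N: end t=326 > t=69? ✓; start t=126 <= t=255? ✓; end t=326 >= t=230? ✓ → yes.
S: end t=162 > t=69? ✓; start t=63 <= t=255? ✓; end t=162 >= t=230? ✗ → no.
Z: end t=199 > t=69? ✓; start t=13 <= t=255? ✓; end t=199 >= t=230? ✗ → no.
Result: D, E, K, N.

D, E, K, N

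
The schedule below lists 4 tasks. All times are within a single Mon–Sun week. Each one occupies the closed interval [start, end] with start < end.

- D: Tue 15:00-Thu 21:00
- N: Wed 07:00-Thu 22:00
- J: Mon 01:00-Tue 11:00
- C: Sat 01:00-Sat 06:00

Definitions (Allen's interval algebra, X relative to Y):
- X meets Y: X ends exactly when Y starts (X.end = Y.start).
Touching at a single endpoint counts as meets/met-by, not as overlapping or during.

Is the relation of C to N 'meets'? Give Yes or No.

No

C = [Sat 01:00, Sat 06:00], N = [Wed 07:00, Thu 22:00].
Actual relation of C to N: after.
Asked whether 'meets' holds → No.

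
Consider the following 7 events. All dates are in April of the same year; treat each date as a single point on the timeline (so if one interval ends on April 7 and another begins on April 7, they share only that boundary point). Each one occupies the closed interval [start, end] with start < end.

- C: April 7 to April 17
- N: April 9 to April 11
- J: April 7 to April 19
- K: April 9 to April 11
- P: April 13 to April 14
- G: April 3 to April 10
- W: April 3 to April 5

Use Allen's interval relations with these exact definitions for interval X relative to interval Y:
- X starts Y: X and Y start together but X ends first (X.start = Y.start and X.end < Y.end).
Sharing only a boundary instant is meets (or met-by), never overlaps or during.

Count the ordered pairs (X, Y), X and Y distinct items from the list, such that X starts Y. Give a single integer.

2

Checking all 42 ordered pairs for relation 'starts'; matching pairs in alphabetical order:
(C, J): C starts J ✓
(W, G): W starts G ✓
Count: 2.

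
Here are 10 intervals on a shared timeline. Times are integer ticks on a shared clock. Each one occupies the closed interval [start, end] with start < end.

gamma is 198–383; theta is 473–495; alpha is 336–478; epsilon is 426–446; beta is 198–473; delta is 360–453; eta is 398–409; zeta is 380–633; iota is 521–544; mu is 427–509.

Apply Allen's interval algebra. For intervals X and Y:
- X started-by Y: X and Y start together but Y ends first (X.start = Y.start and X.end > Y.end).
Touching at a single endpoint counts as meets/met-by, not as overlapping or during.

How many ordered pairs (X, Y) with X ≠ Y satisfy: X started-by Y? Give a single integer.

Checking all 90 ordered pairs for relation 'started-by'; matching pairs in alphabetical order:
(beta, gamma): beta started-by gamma ✓
Count: 1.

1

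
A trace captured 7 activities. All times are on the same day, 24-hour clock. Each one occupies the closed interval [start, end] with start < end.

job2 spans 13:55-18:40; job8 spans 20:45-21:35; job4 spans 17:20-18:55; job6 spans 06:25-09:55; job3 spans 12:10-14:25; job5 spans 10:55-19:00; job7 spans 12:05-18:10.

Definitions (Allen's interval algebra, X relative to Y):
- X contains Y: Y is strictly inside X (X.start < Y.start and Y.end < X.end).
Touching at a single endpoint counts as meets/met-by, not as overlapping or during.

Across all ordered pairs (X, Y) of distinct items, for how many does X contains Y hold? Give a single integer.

5

Checking all 42 ordered pairs for relation 'contains'; matching pairs in alphabetical order:
(job5, job2): job5 contains job2 ✓
(job5, job3): job5 contains job3 ✓
(job5, job4): job5 contains job4 ✓
(job5, job7): job5 contains job7 ✓
(job7, job3): job7 contains job3 ✓
Count: 5.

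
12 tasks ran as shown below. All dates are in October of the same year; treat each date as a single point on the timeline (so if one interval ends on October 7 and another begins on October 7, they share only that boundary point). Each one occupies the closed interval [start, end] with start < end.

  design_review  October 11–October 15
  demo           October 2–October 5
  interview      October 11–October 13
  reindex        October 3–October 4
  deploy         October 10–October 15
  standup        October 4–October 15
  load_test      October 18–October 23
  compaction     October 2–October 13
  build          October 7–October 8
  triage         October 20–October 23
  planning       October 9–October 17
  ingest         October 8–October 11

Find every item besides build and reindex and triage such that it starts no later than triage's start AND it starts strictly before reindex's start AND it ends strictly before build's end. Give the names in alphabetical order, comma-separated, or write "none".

Conditions: its start is no later than triage's start (X.start <= October 20) AND its start is strictly before reindex's start (X.start < October 3) AND its end is strictly before build's end (X.end < October 8).
compaction: start October 2 <= October 20? ✓; start October 2 < October 3? ✓; end October 13 < October 8? ✗ → no.
demo: start October 2 <= October 20? ✓; start October 2 < October 3? ✓; end October 5 < October 8? ✓ → yes.
deploy: start October 10 <= October 20? ✓; start October 10 < October 3? ✗; end October 15 < October 8? ✗ → no.
design_review: start October 11 <= October 20? ✓; start October 11 < October 3? ✗; end October 15 < October 8? ✗ → no.
ingest: start October 8 <= October 20? ✓; start October 8 < October 3? ✗; end October 11 < October 8? ✗ → no.
interview: start October 11 <= October 20? ✓; start October 11 < October 3? ✗; end October 13 < October 8? ✗ → no.
load_test: start October 18 <= October 20? ✓; start October 18 < October 3? ✗; end October 23 < October 8? ✗ → no.
planning: start October 9 <= October 20? ✓; start October 9 < October 3? ✗; end October 17 < October 8? ✗ → no.
standup: start October 4 <= October 20? ✓; start October 4 < October 3? ✗; end October 15 < October 8? ✗ → no.
Result: demo.

demo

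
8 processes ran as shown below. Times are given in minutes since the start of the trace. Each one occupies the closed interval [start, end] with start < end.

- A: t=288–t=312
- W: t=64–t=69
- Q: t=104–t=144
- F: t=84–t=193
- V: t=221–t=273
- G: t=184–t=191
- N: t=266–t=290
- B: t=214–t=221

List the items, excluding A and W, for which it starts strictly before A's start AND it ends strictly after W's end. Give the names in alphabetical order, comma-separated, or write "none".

B, F, G, N, Q, V

Conditions: its start is strictly before A's start (X.start < t=288) AND its end is strictly after W's end (X.end > t=69).
B: start t=214 < t=288? ✓; end t=221 > t=69? ✓ → yes.
F: start t=84 < t=288? ✓; end t=193 > t=69? ✓ → yes.
G: start t=184 < t=288? ✓; end t=191 > t=69? ✓ → yes.
N: start t=266 < t=288? ✓; end t=290 > t=69? ✓ → yes.
Q: start t=104 < t=288? ✓; end t=144 > t=69? ✓ → yes.
V: start t=221 < t=288? ✓; end t=273 > t=69? ✓ → yes.
Result: B, F, G, N, Q, V.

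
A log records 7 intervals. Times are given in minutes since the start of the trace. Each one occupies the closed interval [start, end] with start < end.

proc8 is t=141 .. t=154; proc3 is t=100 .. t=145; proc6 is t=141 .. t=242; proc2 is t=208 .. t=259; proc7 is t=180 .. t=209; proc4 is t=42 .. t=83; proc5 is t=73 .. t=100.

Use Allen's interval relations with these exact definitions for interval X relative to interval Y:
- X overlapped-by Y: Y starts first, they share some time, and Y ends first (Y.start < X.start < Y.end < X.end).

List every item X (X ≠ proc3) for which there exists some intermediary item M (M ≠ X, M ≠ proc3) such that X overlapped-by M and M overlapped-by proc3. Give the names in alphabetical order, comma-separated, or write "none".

Target proc3 = [t=100, t=145].
Intermediaries M with M overlapped-by proc3: proc6, proc8.
Via proc6 — items with X overlapped-by proc6: proc2.
Via proc8 — items with X overlapped-by proc8: none.
Union: proc2.

proc2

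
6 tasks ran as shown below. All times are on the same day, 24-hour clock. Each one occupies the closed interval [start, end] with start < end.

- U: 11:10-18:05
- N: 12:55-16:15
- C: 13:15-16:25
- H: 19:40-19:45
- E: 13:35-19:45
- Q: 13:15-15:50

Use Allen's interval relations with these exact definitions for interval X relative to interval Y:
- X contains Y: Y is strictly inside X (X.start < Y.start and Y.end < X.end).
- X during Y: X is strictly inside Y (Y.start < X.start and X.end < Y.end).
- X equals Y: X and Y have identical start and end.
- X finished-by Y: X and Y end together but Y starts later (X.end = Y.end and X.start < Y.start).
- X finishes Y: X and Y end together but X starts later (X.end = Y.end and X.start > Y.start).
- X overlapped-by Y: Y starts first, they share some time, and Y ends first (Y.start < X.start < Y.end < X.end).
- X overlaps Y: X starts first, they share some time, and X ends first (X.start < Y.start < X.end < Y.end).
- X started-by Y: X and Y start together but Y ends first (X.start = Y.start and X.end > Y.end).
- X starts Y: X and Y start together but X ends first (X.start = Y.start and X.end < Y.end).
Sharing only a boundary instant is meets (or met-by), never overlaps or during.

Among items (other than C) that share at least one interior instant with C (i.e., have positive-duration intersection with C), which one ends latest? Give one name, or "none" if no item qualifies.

E

Target C = [13:15, 16:25].
E [13:35, 19:45] → overlapped-by → candidate.
H [19:40, 19:45] → after → excluded.
N [12:55, 16:15] → overlaps → candidate.
Q [13:15, 15:50] → starts → candidate.
U [11:10, 18:05] → contains → candidate.
Among candidates, latest end is 19:45 → E.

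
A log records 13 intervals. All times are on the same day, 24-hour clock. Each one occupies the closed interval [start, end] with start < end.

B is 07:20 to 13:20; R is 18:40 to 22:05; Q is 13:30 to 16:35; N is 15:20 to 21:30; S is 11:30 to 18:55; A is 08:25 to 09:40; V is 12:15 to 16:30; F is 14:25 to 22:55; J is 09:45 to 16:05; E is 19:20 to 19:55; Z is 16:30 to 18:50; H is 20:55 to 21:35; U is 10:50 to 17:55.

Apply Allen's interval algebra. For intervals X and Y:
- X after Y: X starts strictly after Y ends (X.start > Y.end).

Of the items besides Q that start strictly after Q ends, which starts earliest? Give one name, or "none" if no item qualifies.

Target Q = [13:30, 16:35].
A [08:25, 09:40] → before → excluded.
B [07:20, 13:20] → before → excluded.
E [19:20, 19:55] → after → candidate.
F [14:25, 22:55] → overlapped-by → excluded.
H [20:55, 21:35] → after → candidate.
J [09:45, 16:05] → overlaps → excluded.
N [15:20, 21:30] → overlapped-by → excluded.
R [18:40, 22:05] → after → candidate.
S [11:30, 18:55] → contains → excluded.
U [10:50, 17:55] → contains → excluded.
V [12:15, 16:30] → overlaps → excluded.
Z [16:30, 18:50] → overlapped-by → excluded.
Among candidates, earliest start is 18:40 → R.

R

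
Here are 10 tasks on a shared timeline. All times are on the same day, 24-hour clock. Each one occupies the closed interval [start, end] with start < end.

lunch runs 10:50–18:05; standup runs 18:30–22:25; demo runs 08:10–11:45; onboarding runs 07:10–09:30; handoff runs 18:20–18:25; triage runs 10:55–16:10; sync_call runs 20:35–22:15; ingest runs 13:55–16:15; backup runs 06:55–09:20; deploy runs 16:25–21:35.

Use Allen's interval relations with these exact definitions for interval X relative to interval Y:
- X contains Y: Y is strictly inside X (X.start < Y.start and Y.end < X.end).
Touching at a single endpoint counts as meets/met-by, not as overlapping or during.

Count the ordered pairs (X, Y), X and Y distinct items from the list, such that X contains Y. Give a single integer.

4

Checking all 90 ordered pairs for relation 'contains'; matching pairs in alphabetical order:
(deploy, handoff): deploy contains handoff ✓
(lunch, ingest): lunch contains ingest ✓
(lunch, triage): lunch contains triage ✓
(standup, sync_call): standup contains sync_call ✓
Count: 4.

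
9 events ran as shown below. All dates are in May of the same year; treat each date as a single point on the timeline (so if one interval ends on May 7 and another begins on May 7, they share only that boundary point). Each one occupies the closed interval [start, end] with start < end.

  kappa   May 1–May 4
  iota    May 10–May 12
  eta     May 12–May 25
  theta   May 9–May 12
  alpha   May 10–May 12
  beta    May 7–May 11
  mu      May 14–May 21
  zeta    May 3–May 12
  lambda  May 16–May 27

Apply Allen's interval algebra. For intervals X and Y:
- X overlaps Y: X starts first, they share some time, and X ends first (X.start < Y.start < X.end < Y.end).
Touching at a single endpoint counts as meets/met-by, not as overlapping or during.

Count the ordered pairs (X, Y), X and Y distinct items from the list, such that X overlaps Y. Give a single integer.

Checking all 72 ordered pairs for relation 'overlaps'; matching pairs in alphabetical order:
(beta, alpha): beta overlaps alpha ✓
(beta, iota): beta overlaps iota ✓
(beta, theta): beta overlaps theta ✓
(eta, lambda): eta overlaps lambda ✓
(kappa, zeta): kappa overlaps zeta ✓
(mu, lambda): mu overlaps lambda ✓
Count: 6.

6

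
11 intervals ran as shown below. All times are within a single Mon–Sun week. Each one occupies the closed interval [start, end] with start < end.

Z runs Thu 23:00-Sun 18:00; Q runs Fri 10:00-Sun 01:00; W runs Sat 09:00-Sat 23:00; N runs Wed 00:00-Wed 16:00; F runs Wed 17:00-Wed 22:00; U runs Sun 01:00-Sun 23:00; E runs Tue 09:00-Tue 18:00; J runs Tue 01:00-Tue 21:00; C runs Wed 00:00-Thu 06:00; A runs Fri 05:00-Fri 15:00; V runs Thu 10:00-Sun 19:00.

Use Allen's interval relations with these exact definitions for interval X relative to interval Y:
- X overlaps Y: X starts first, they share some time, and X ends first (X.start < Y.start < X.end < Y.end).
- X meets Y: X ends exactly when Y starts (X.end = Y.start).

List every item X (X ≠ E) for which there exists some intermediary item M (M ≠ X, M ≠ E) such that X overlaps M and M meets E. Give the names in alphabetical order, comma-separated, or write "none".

none

Target E = [Tue 09:00, Tue 18:00].
Intermediaries M with M meets E: none.
Union: none.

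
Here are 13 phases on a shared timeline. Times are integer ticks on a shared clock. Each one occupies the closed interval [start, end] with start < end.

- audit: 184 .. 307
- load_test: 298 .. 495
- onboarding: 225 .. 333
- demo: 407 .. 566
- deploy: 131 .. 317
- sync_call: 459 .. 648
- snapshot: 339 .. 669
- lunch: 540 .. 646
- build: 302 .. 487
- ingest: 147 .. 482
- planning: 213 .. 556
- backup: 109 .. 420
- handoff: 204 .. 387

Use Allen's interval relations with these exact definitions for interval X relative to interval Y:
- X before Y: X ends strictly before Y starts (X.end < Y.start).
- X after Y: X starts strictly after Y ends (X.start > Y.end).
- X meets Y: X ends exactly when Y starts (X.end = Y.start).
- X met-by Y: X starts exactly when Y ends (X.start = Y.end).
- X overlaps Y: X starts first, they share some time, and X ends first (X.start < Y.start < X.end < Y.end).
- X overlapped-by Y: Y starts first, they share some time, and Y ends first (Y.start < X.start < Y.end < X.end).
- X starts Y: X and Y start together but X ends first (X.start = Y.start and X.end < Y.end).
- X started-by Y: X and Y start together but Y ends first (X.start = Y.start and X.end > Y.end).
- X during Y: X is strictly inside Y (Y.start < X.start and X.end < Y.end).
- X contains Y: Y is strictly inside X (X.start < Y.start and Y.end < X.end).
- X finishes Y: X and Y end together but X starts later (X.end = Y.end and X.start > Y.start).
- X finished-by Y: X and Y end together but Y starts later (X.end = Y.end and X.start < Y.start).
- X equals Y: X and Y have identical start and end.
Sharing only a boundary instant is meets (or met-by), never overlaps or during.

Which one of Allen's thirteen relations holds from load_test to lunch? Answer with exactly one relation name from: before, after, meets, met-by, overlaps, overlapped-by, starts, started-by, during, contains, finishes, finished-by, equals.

before

load_test = [298, 495]; lunch = [540, 646].
Compare endpoints: load_test.start < lunch.start, load_test.start < lunch.end, load_test.end < lunch.start, load_test.end < lunch.end.
That pattern is 'before'.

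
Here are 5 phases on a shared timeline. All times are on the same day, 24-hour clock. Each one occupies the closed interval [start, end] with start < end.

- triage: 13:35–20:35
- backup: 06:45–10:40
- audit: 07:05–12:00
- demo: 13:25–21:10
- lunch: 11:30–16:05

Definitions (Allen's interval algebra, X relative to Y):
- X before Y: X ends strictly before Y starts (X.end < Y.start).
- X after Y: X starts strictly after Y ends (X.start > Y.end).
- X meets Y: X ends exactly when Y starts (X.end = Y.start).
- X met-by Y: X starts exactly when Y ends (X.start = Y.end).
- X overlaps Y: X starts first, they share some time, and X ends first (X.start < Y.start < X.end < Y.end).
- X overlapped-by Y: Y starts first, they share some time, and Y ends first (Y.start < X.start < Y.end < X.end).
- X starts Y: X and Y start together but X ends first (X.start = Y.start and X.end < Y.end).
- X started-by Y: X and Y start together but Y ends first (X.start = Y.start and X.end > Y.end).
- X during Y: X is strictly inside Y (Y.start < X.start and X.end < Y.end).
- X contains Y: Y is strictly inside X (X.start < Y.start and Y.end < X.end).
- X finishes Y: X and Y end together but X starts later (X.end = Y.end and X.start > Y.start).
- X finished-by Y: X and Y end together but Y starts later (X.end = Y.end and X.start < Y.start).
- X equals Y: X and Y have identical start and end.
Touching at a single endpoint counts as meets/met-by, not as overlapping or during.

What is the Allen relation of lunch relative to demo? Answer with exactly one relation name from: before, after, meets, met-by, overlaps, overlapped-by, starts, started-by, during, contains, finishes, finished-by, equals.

overlaps

lunch = [11:30, 16:05]; demo = [13:25, 21:10].
Compare endpoints: lunch.start < demo.start, lunch.start < demo.end, lunch.end > demo.start, lunch.end < demo.end.
That pattern is 'overlaps'.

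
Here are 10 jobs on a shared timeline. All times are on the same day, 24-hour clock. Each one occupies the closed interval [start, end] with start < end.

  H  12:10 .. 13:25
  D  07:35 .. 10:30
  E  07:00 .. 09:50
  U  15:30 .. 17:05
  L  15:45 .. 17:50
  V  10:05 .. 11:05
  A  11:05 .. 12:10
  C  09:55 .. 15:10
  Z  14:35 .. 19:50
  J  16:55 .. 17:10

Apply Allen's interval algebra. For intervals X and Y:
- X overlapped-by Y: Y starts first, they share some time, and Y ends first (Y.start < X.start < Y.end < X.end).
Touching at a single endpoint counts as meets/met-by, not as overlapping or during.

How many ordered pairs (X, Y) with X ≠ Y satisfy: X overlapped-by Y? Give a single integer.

6

Checking all 90 ordered pairs for relation 'overlapped-by'; matching pairs in alphabetical order:
(C, D): C overlapped-by D ✓
(D, E): D overlapped-by E ✓
(J, U): J overlapped-by U ✓
(L, U): L overlapped-by U ✓
(V, D): V overlapped-by D ✓
(Z, C): Z overlapped-by C ✓
Count: 6.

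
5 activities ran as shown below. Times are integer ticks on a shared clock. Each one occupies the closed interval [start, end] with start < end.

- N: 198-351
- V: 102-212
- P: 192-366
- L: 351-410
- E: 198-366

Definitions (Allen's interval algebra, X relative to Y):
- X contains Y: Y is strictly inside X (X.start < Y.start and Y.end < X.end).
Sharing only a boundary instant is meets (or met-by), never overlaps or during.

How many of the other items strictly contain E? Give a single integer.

Target E = [198, 366].
L [351, 410] → overlapped-by → no.
N [198, 351] → starts → no.
P [192, 366] → finished-by → no.
V [102, 212] → overlaps → no.
Total: 0.

0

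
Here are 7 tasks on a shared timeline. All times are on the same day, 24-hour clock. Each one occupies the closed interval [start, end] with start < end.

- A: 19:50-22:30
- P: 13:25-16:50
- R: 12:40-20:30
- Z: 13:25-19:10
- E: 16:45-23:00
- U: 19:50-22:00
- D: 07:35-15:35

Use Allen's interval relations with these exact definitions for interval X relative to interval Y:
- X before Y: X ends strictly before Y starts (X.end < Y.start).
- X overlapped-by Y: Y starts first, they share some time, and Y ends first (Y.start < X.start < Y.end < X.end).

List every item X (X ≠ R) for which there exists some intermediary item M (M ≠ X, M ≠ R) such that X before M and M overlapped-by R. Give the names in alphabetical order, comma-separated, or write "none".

Target R = [12:40, 20:30].
Intermediaries M with M overlapped-by R: A, E, U.
Via A — items with X before A: D, P, Z.
Via E — items with X before E: D.
Via U — items with X before U: D, P, Z.
Union: D, P, Z.

D, P, Z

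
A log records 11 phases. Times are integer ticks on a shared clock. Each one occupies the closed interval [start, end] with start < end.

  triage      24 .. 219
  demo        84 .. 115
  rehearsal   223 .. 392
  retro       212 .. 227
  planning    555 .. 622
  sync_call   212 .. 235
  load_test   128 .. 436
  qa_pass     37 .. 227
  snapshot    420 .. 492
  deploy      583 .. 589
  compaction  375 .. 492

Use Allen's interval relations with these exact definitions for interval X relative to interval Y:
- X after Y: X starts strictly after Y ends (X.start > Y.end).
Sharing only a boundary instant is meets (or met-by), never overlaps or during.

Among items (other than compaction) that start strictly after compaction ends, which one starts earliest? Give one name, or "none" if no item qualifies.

planning

Target compaction = [375, 492].
demo [84, 115] → before → excluded.
deploy [583, 589] → after → candidate.
load_test [128, 436] → overlaps → excluded.
planning [555, 622] → after → candidate.
qa_pass [37, 227] → before → excluded.
rehearsal [223, 392] → overlaps → excluded.
retro [212, 227] → before → excluded.
snapshot [420, 492] → finishes → excluded.
sync_call [212, 235] → before → excluded.
triage [24, 219] → before → excluded.
Among candidates, earliest start is 555 → planning.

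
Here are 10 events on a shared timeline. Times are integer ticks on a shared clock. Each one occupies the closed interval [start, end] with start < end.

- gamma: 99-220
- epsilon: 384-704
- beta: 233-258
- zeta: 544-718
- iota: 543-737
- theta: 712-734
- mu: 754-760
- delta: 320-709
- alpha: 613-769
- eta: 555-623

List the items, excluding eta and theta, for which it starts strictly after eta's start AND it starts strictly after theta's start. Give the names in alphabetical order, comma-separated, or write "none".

mu

Conditions: its start is strictly after eta's start (X.start > 555) AND its start is strictly after theta's start (X.start > 712).
alpha: start 613 > 555? ✓; start 613 > 712? ✗ → no.
beta: start 233 > 555? ✗; start 233 > 712? ✗ → no.
delta: start 320 > 555? ✗; start 320 > 712? ✗ → no.
epsilon: start 384 > 555? ✗; start 384 > 712? ✗ → no.
gamma: start 99 > 555? ✗; start 99 > 712? ✗ → no.
iota: start 543 > 555? ✗; start 543 > 712? ✗ → no.
mu: start 754 > 555? ✓; start 754 > 712? ✓ → yes.
zeta: start 544 > 555? ✗; start 544 > 712? ✗ → no.
Result: mu.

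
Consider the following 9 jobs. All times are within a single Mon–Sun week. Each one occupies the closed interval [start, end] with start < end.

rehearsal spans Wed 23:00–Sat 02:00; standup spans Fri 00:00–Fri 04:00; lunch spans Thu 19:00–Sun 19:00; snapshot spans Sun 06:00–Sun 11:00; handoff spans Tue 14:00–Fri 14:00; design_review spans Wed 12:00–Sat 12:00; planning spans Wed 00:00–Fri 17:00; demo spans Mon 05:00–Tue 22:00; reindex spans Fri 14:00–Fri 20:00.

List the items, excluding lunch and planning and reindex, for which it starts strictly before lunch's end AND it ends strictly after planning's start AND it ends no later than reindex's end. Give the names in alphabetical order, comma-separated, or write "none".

Conditions: its start is strictly before lunch's end (X.start < Sun 19:00) AND its end is strictly after planning's start (X.end > Wed 00:00) AND its end is no later than reindex's end (X.end <= Fri 20:00).
demo: start Mon 05:00 < Sun 19:00? ✓; end Tue 22:00 > Wed 00:00? ✗; end Tue 22:00 <= Fri 20:00? ✓ → no.
design_review: start Wed 12:00 < Sun 19:00? ✓; end Sat 12:00 > Wed 00:00? ✓; end Sat 12:00 <= Fri 20:00? ✗ → no.
handoff: start Tue 14:00 < Sun 19:00? ✓; end Fri 14:00 > Wed 00:00? ✓; end Fri 14:00 <= Fri 20:00? ✓ → yes.
rehearsal: start Wed 23:00 < Sun 19:00? ✓; end Sat 02:00 > Wed 00:00? ✓; end Sat 02:00 <= Fri 20:00? ✗ → no.
snapshot: start Sun 06:00 < Sun 19:00? ✓; end Sun 11:00 > Wed 00:00? ✓; end Sun 11:00 <= Fri 20:00? ✗ → no.
standup: start Fri 00:00 < Sun 19:00? ✓; end Fri 04:00 > Wed 00:00? ✓; end Fri 04:00 <= Fri 20:00? ✓ → yes.
Result: handoff, standup.

handoff, standup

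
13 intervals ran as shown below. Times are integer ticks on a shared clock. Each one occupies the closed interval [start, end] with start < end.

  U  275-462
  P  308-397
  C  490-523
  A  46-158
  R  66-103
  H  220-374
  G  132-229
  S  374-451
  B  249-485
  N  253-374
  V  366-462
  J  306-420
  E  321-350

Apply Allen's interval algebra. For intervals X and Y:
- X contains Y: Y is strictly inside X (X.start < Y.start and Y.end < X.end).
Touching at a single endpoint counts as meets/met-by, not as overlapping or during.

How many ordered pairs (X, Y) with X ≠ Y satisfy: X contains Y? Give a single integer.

Checking all 156 ordered pairs for relation 'contains'; matching pairs in alphabetical order:
(A, R): A contains R ✓
(B, E): B contains E ✓
(B, J): B contains J ✓
(B, N): B contains N ✓
(B, P): B contains P ✓
(B, S): B contains S ✓
(B, U): B contains U ✓
(B, V): B contains V ✓
(H, E): H contains E ✓
(J, E): J contains E ✓
(J, P): J contains P ✓
(N, E): N contains E ✓
(P, E): P contains E ✓
(U, E): U contains E ✓
(U, J): U contains J ✓
(U, P): U contains P ✓
(U, S): U contains S ✓
(V, S): V contains S ✓
Count: 18.

18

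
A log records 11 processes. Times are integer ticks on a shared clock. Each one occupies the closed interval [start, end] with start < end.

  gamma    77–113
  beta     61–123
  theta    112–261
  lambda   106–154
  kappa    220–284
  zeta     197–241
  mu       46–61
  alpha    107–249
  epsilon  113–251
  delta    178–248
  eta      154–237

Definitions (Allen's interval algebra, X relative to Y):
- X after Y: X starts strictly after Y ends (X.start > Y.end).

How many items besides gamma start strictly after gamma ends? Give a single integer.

4

Target gamma = [77, 113].
alpha [107, 249] → overlapped-by → no.
beta [61, 123] → contains → no.
delta [178, 248] → after → counts.
epsilon [113, 251] → met-by → no.
eta [154, 237] → after → counts.
kappa [220, 284] → after → counts.
lambda [106, 154] → overlapped-by → no.
mu [46, 61] → before → no.
theta [112, 261] → overlapped-by → no.
zeta [197, 241] → after → counts.
Total: 4.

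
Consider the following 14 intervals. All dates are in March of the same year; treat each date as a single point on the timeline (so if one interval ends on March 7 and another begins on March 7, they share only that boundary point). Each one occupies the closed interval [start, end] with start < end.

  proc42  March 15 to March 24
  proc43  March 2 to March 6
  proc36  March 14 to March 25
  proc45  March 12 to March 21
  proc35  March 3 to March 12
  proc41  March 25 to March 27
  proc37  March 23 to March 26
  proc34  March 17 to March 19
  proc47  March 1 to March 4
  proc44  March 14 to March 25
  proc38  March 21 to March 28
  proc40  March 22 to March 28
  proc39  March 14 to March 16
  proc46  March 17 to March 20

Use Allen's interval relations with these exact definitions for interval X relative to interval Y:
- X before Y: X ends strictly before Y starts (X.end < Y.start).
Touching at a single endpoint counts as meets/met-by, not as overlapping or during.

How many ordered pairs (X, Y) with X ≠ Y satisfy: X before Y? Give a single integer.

50

Checking all 182 ordered pairs for relation 'before'; matching pairs in alphabetical order:
(proc34, proc37): proc34 before proc37 ✓
(proc34, proc38): proc34 before proc38 ✓
(proc34, proc40): proc34 before proc40 ✓
(proc34, proc41): proc34 before proc41 ✓
(proc35, proc34): proc35 before proc34 ✓
(proc35, proc36): proc35 before proc36 ✓
(proc35, proc37): proc35 before proc37 ✓
(proc35, proc38): proc35 before proc38 ✓
(proc35, proc39): proc35 before proc39 ✓
(proc35, proc40): proc35 before proc40 ✓
(proc35, proc41): proc35 before proc41 ✓
(proc35, proc42): proc35 before proc42 ✓
(proc35, proc44): proc35 before proc44 ✓
(proc35, proc46): proc35 before proc46 ✓
(proc39, proc34): proc39 before proc34 ✓
(proc39, proc37): proc39 before proc37 ✓
(proc39, proc38): proc39 before proc38 ✓
(proc39, proc40): proc39 before proc40 ✓
(proc39, proc41): proc39 before proc41 ✓
(proc39, proc46): proc39 before proc46 ✓
(proc42, proc41): proc42 before proc41 ✓
(proc43, proc34): proc43 before proc34 ✓
(proc43, proc36): proc43 before proc36 ✓
(proc43, proc37): proc43 before proc37 ✓
... plus 26 further pairs not listed.
Count: 50.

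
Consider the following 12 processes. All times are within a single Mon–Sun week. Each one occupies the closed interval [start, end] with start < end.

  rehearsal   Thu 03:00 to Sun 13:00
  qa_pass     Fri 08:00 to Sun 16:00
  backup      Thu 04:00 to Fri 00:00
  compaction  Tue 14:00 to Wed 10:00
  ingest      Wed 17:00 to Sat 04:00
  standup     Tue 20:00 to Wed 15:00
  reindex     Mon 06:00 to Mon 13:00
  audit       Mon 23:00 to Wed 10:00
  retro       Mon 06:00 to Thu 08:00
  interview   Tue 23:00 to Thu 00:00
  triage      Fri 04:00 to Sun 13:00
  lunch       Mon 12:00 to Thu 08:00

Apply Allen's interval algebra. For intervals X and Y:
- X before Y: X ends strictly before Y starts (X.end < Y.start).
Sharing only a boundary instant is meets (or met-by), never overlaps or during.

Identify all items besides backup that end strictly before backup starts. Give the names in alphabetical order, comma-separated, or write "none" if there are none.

Target backup = [Thu 04:00, Fri 00:00].
audit [Mon 23:00, Wed 10:00] → before → yes.
compaction [Tue 14:00, Wed 10:00] → before → yes.
ingest [Wed 17:00, Sat 04:00] → contains → no.
interview [Tue 23:00, Thu 00:00] → before → yes.
lunch [Mon 12:00, Thu 08:00] → overlaps → no.
qa_pass [Fri 08:00, Sun 16:00] → after → no.
rehearsal [Thu 03:00, Sun 13:00] → contains → no.
reindex [Mon 06:00, Mon 13:00] → before → yes.
retro [Mon 06:00, Thu 08:00] → overlaps → no.
standup [Tue 20:00, Wed 15:00] → before → yes.
triage [Fri 04:00, Sun 13:00] → after → no.
Result: audit, compaction, interview, reindex, standup.

audit, compaction, interview, reindex, standup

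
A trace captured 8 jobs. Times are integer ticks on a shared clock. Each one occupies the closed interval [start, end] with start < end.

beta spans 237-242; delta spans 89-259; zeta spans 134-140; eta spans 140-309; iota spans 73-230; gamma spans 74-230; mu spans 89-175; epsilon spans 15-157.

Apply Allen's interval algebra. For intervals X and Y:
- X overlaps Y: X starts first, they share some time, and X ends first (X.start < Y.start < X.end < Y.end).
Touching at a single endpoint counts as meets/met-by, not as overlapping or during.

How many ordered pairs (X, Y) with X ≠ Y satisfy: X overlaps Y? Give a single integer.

11

Checking all 56 ordered pairs for relation 'overlaps'; matching pairs in alphabetical order:
(delta, eta): delta overlaps eta ✓
(epsilon, delta): epsilon overlaps delta ✓
(epsilon, eta): epsilon overlaps eta ✓
(epsilon, gamma): epsilon overlaps gamma ✓
(epsilon, iota): epsilon overlaps iota ✓
(epsilon, mu): epsilon overlaps mu ✓
(gamma, delta): gamma overlaps delta ✓
(gamma, eta): gamma overlaps eta ✓
(iota, delta): iota overlaps delta ✓
(iota, eta): iota overlaps eta ✓
(mu, eta): mu overlaps eta ✓
Count: 11.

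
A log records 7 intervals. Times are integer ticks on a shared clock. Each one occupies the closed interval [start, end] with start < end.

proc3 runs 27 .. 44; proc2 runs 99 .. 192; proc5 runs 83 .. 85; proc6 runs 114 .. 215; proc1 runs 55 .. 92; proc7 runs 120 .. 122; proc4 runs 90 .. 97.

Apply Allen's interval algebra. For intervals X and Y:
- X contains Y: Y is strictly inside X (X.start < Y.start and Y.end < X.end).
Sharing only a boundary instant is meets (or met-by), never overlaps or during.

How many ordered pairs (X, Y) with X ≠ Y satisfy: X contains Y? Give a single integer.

3

Checking all 42 ordered pairs for relation 'contains'; matching pairs in alphabetical order:
(proc1, proc5): proc1 contains proc5 ✓
(proc2, proc7): proc2 contains proc7 ✓
(proc6, proc7): proc6 contains proc7 ✓
Count: 3.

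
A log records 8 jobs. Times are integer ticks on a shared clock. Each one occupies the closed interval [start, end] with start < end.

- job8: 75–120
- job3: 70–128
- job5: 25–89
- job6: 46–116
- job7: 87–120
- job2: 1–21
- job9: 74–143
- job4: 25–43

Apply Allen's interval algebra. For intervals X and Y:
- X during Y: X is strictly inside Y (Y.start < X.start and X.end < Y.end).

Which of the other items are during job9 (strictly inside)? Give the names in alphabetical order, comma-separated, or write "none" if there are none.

job7, job8

Target job9 = [74, 143].
job2 [1, 21] → before → no.
job3 [70, 128] → overlaps → no.
job4 [25, 43] → before → no.
job5 [25, 89] → overlaps → no.
job6 [46, 116] → overlaps → no.
job7 [87, 120] → during → yes.
job8 [75, 120] → during → yes.
Result: job7, job8.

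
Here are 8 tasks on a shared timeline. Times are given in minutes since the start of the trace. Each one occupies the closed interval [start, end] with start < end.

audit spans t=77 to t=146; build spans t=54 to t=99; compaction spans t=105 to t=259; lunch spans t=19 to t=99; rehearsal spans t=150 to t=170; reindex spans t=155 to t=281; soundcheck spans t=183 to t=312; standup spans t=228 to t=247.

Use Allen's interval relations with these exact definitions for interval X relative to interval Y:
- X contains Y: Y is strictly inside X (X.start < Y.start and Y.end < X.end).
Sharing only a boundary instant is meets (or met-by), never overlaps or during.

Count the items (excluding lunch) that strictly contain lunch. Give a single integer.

0

Target lunch = [t=19, t=99].
audit [t=77, t=146] → overlapped-by → no.
build [t=54, t=99] → finishes → no.
compaction [t=105, t=259] → after → no.
rehearsal [t=150, t=170] → after → no.
reindex [t=155, t=281] → after → no.
soundcheck [t=183, t=312] → after → no.
standup [t=228, t=247] → after → no.
Total: 0.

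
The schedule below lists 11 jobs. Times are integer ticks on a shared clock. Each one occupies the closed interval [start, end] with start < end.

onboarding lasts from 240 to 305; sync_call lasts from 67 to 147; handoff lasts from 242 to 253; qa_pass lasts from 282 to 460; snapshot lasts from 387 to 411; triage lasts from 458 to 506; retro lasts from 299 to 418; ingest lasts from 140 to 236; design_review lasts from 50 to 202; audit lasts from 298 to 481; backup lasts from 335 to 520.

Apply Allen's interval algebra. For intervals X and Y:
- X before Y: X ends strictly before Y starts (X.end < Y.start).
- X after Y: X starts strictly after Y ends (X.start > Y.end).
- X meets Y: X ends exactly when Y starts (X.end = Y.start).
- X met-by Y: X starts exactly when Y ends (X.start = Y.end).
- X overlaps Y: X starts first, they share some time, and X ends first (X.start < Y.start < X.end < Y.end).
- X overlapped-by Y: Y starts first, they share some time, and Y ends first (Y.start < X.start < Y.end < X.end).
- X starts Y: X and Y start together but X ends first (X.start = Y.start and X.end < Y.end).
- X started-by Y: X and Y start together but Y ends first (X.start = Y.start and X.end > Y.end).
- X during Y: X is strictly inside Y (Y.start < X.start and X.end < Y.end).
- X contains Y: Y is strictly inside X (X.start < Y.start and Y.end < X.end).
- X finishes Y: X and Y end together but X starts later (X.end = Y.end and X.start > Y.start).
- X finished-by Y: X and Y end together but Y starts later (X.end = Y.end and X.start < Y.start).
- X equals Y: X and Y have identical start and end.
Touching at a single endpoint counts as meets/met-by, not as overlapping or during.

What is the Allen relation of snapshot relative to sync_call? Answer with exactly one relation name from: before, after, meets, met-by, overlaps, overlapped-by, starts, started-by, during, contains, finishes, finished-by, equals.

after

snapshot = [387, 411]; sync_call = [67, 147].
Compare endpoints: snapshot.start > sync_call.start, snapshot.start > sync_call.end, snapshot.end > sync_call.start, snapshot.end > sync_call.end.
That pattern is 'after'.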